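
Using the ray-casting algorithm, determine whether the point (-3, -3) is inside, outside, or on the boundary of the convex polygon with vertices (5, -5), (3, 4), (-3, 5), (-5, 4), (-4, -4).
The point (-3, -3) lies strictly inside the polygon

Cast a horizontal ray to the right from the query point and count how many polygon edges it crosses (each edge strictly once or zero times, handled with the usual half-open convention). 
Parity of crossings → odd ⇒ inside.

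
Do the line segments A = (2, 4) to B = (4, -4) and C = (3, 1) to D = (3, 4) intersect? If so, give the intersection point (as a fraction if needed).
No (intersection of containing lines falls outside at least one segment)

Parametrize and solve: t = 1/2, s = -1/3. At least one of these is outside [0, 1], so the segments do not intersect.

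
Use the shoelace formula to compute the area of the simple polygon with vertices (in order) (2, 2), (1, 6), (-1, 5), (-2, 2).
Area = 21/2

Shoelace formula: Area = (1/2) |Σ_i (x_i · y_{i+1} − x_{i+1} · y_i)| (indices mod n). Compute each cross term:
  (2)(6) − (1)(2) = 10
  (1)(5) − (-1)(6) = 11
  (-1)(2) − (-2)(5) = 8
  (-2)(2) − (2)(2) = -8
Sum = 21, so (signed) Area = 21/2 = 21/2, |Area| = 21/2.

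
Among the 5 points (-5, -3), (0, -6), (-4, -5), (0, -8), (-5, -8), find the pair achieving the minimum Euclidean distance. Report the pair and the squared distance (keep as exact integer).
Pair = ((0, -6), (0, -8)); squared distance = 4

Compute all C(5, 2) = 10 pairwise squared distances (x_i − x_j)² + (y_i − y_j)². The minimum is 4, attained by the pair ((0, -6), (0, -8)).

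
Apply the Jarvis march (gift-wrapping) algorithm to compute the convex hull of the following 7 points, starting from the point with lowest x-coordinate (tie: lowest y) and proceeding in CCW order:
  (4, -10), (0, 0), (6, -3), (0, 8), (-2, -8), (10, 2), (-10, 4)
Hull (CCW) = [(-10, 4), (-2, -8), (4, -10), (10, 2), (0, 8)]

Jarvis march: at each step, from the current hull vertex p, select the next vertex q as the point such that every other point lies strictly to the left of (or on) the directed line p → q. (Equivalently: for every other point r, the cross product (q − p) × (r − p) ≥ 0.)
Starting point (lowest x, tie lowest y): (-10, 4). Wrap until returning to start. Resulting hull: (-10, 4), (-2, -8), (4, -10), (10, 2), (0, 8).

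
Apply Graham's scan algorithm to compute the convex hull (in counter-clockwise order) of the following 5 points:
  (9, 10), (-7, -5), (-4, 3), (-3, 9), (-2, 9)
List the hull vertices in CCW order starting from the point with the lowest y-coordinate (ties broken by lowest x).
Hull (CCW) = [(-7, -5), (9, 10), (-3, 9)]

Graham scan procedure:
  1. Find the pivot p₀ = point with lowest y (tie → lowest x): (-7, -5).
  2. Sort the remaining points by polar angle around p₀.
  3. Walk through sorted points, maintaining a stack; pop the top while the last three entries make a non-left turn (cross product ≤ 0).
  4. Final stack is the convex hull in CCW order: (-7, -5), (9, 10), (-3, 9).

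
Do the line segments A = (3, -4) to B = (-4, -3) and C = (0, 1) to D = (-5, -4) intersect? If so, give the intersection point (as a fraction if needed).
Yes; intersection at (-4, -3) (t = 1 on AB, s = 4/5 on CD)

Parametrize AB as A + t(B − A) = (3 + -7 t, -4 + 1 t) and CD as C + s(D − C) = (0 + -5 s, 1 + -5 s). Solve the linear system for (t, s). Determinant = -40 ≠ 0, so a unique intersection of the containing lines exists. Solution: t = 1, s = 4/5 — both in [0, 1], so the segments cross. Intersection point: (-4, -3).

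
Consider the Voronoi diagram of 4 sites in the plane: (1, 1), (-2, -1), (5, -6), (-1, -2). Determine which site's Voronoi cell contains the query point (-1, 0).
Nearest site = (-2, -1)

The Voronoi cell of site s contains exactly those query points closer to s than to any other site. Compute squared distances from q = (-1, 0) to each site:
  (-2 − -1)² + (-1 − 0)² = 2
  (-1 − -1)² + (-2 − 0)² = 4
  (1 − -1)² + (1 − 0)² = 5
  (5 − -1)² + (-6 − 0)² = 72
Minimum is attained by (-2, -1), so q lies in its Voronoi cell.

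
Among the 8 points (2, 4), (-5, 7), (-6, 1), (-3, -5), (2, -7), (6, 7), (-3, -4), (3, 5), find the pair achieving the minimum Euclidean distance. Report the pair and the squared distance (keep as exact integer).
Pair = ((-3, -5), (-3, -4)); squared distance = 1

Compute all C(8, 2) = 28 pairwise squared distances (x_i − x_j)² + (y_i − y_j)². The minimum is 1, attained by the pair ((-3, -5), (-3, -4)).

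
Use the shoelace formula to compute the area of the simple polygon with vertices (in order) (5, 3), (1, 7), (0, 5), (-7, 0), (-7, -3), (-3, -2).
Area = 99/2

Shoelace formula: Area = (1/2) |Σ_i (x_i · y_{i+1} − x_{i+1} · y_i)| (indices mod n). Compute each cross term:
  (5)(7) − (1)(3) = 32
  (1)(5) − (0)(7) = 5
  (0)(0) − (-7)(5) = 35
  (-7)(-3) − (-7)(0) = 21
  (-7)(-2) − (-3)(-3) = 5
  (-3)(3) − (5)(-2) = 1
Sum = 99, so (signed) Area = 99/2 = 99/2, |Area| = 99/2.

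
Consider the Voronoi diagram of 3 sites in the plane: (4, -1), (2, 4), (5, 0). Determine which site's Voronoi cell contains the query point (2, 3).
Nearest site = (2, 4)

The Voronoi cell of site s contains exactly those query points closer to s than to any other site. Compute squared distances from q = (2, 3) to each site:
  (2 − 2)² + (4 − 3)² = 1
  (5 − 2)² + (0 − 3)² = 18
  (4 − 2)² + (-1 − 3)² = 20
Minimum is attained by (2, 4), so q lies in its Voronoi cell.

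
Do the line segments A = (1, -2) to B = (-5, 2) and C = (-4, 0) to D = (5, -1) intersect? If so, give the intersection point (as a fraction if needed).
Yes; intersection at (-8/5, -4/15) (t = 13/30 on AB, s = 4/15 on CD)

Parametrize AB as A + t(B − A) = (1 + -6 t, -2 + 4 t) and CD as C + s(D − C) = (-4 + 9 s, 0 + -1 s). Solve the linear system for (t, s). Determinant = 30 ≠ 0, so a unique intersection of the containing lines exists. Solution: t = 13/30, s = 4/15 — both in [0, 1], so the segments cross. Intersection point: (-8/5, -4/15).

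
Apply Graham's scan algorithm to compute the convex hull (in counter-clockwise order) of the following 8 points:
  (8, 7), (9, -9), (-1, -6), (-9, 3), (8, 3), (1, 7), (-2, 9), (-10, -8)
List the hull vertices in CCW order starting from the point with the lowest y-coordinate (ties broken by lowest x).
Hull (CCW) = [(9, -9), (8, 7), (-2, 9), (-9, 3), (-10, -8)]

Graham scan procedure:
  1. Find the pivot p₀ = point with lowest y (tie → lowest x): (9, -9).
  2. Sort the remaining points by polar angle around p₀.
  3. Walk through sorted points, maintaining a stack; pop the top while the last three entries make a non-left turn (cross product ≤ 0).
  4. Final stack is the convex hull in CCW order: (9, -9), (8, 7), (-2, 9), (-9, 3), (-10, -8).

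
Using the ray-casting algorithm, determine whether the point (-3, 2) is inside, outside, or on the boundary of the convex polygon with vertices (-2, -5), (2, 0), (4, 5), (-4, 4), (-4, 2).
The point (-3, 2) lies strictly inside the polygon

Cast a horizontal ray to the right from the query point and count how many polygon edges it crosses (each edge strictly once or zero times, handled with the usual half-open convention). 
Parity of crossings → odd ⇒ inside.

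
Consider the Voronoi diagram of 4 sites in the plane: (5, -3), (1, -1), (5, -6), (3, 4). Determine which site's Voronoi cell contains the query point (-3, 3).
Nearest site = (1, -1)

The Voronoi cell of site s contains exactly those query points closer to s than to any other site. Compute squared distances from q = (-3, 3) to each site:
  (1 − -3)² + (-1 − 3)² = 32
  (3 − -3)² + (4 − 3)² = 37
  (5 − -3)² + (-3 − 3)² = 100
  (5 − -3)² + (-6 − 3)² = 145
Minimum is attained by (1, -1), so q lies in its Voronoi cell.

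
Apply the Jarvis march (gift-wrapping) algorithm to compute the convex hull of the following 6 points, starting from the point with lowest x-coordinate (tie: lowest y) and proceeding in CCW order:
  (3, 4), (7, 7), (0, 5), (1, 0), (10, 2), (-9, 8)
Hull (CCW) = [(-9, 8), (1, 0), (10, 2), (7, 7)]

Jarvis march: at each step, from the current hull vertex p, select the next vertex q as the point such that every other point lies strictly to the left of (or on) the directed line p → q. (Equivalently: for every other point r, the cross product (q − p) × (r − p) ≥ 0.)
Starting point (lowest x, tie lowest y): (-9, 8). Wrap until returning to start. Resulting hull: (-9, 8), (1, 0), (10, 2), (7, 7).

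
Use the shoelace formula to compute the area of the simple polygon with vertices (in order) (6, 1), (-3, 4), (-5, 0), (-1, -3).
Area = 79/2

Shoelace formula: Area = (1/2) |Σ_i (x_i · y_{i+1} − x_{i+1} · y_i)| (indices mod n). Compute each cross term:
  (6)(4) − (-3)(1) = 27
  (-3)(0) − (-5)(4) = 20
  (-5)(-3) − (-1)(0) = 15
  (-1)(1) − (6)(-3) = 17
Sum = 79, so (signed) Area = 79/2 = 79/2, |Area| = 79/2.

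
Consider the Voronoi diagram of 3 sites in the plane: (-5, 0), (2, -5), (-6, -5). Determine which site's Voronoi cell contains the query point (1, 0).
Nearest site = (2, -5)

The Voronoi cell of site s contains exactly those query points closer to s than to any other site. Compute squared distances from q = (1, 0) to each site:
  (2 − 1)² + (-5 − 0)² = 26
  (-5 − 1)² + (0 − 0)² = 36
  (-6 − 1)² + (-5 − 0)² = 74
Minimum is attained by (2, -5), so q lies in its Voronoi cell.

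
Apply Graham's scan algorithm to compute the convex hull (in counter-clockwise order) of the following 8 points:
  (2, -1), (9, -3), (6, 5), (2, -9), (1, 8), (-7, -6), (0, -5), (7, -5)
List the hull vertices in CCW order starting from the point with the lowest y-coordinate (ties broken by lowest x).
Hull (CCW) = [(2, -9), (7, -5), (9, -3), (6, 5), (1, 8), (-7, -6)]

Graham scan procedure:
  1. Find the pivot p₀ = point with lowest y (tie → lowest x): (2, -9).
  2. Sort the remaining points by polar angle around p₀.
  3. Walk through sorted points, maintaining a stack; pop the top while the last three entries make a non-left turn (cross product ≤ 0).
  4. Final stack is the convex hull in CCW order: (2, -9), (7, -5), (9, -3), (6, 5), (1, 8), (-7, -6).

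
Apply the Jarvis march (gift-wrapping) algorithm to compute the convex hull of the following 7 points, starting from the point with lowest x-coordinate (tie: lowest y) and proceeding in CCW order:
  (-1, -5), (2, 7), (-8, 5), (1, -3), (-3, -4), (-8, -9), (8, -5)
Hull (CCW) = [(-8, -9), (8, -5), (2, 7), (-8, 5)]

Jarvis march: at each step, from the current hull vertex p, select the next vertex q as the point such that every other point lies strictly to the left of (or on) the directed line p → q. (Equivalently: for every other point r, the cross product (q − p) × (r − p) ≥ 0.)
Starting point (lowest x, tie lowest y): (-8, -9). Wrap until returning to start. Resulting hull: (-8, -9), (8, -5), (2, 7), (-8, 5).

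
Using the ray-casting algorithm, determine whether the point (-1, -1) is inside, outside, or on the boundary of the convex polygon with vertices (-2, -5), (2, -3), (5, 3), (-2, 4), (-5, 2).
The point (-1, -1) lies strictly inside the polygon

Cast a horizontal ray to the right from the query point and count how many polygon edges it crosses (each edge strictly once or zero times, handled with the usual half-open convention). 
Parity of crossings → odd ⇒ inside.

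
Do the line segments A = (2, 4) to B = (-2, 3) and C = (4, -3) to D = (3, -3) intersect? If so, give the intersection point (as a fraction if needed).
No (intersection of containing lines falls outside at least one segment)

Parametrize and solve: t = 7, s = 30. At least one of these is outside [0, 1], so the segments do not intersect.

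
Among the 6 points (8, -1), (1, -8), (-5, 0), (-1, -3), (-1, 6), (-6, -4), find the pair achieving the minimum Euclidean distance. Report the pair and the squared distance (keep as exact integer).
Pair = ((-5, 0), (-6, -4)); squared distance = 17

Compute all C(6, 2) = 15 pairwise squared distances (x_i − x_j)² + (y_i − y_j)². The minimum is 17, attained by the pair ((-5, 0), (-6, -4)).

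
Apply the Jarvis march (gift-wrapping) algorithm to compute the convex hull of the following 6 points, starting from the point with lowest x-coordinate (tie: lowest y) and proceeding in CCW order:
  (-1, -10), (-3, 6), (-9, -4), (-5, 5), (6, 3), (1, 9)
Hull (CCW) = [(-9, -4), (-1, -10), (6, 3), (1, 9), (-5, 5)]

Jarvis march: at each step, from the current hull vertex p, select the next vertex q as the point such that every other point lies strictly to the left of (or on) the directed line p → q. (Equivalently: for every other point r, the cross product (q − p) × (r − p) ≥ 0.)
Starting point (lowest x, tie lowest y): (-9, -4). Wrap until returning to start. Resulting hull: (-9, -4), (-1, -10), (6, 3), (1, 9), (-5, 5).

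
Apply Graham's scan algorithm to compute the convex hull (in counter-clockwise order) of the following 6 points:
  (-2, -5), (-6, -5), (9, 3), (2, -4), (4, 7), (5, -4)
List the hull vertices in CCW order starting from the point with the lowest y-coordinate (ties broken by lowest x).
Hull (CCW) = [(-6, -5), (-2, -5), (5, -4), (9, 3), (4, 7)]

Graham scan procedure:
  1. Find the pivot p₀ = point with lowest y (tie → lowest x): (-6, -5).
  2. Sort the remaining points by polar angle around p₀.
  3. Walk through sorted points, maintaining a stack; pop the top while the last three entries make a non-left turn (cross product ≤ 0).
  4. Final stack is the convex hull in CCW order: (-6, -5), (-2, -5), (5, -4), (9, 3), (4, 7).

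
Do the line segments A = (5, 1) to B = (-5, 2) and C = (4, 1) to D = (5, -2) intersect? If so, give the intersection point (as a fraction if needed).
No (intersection of containing lines falls outside at least one segment)

Parametrize and solve: t = 3/29, s = -1/29. At least one of these is outside [0, 1], so the segments do not intersect.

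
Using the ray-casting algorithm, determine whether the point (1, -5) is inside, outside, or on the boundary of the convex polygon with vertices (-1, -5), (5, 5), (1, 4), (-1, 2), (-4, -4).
The point (1, -5) lies strictly outside the polygon

Cast a horizontal ray to the right from the query point and count how many polygon edges it crosses (each edge strictly once or zero times, handled with the usual half-open convention). 
Parity of crossings → even ⇒ outside.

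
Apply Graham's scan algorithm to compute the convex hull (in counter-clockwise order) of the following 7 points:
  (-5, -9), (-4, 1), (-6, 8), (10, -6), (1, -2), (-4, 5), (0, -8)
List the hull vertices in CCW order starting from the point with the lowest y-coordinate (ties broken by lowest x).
Hull (CCW) = [(-5, -9), (10, -6), (-6, 8)]

Graham scan procedure:
  1. Find the pivot p₀ = point with lowest y (tie → lowest x): (-5, -9).
  2. Sort the remaining points by polar angle around p₀.
  3. Walk through sorted points, maintaining a stack; pop the top while the last three entries make a non-left turn (cross product ≤ 0).
  4. Final stack is the convex hull in CCW order: (-5, -9), (10, -6), (-6, 8).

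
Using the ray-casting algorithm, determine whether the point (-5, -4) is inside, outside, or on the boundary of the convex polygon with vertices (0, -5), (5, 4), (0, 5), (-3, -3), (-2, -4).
The point (-5, -4) lies strictly outside the polygon

Cast a horizontal ray to the right from the query point and count how many polygon edges it crosses (each edge strictly once or zero times, handled with the usual half-open convention). 
Parity of crossings → even ⇒ outside.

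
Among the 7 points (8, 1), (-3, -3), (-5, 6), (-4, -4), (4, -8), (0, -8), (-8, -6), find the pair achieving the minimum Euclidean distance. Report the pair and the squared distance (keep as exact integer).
Pair = ((-3, -3), (-4, -4)); squared distance = 2

Compute all C(7, 2) = 21 pairwise squared distances (x_i − x_j)² + (y_i − y_j)². The minimum is 2, attained by the pair ((-3, -3), (-4, -4)).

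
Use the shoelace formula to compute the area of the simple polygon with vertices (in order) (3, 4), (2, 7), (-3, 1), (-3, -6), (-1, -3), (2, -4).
Area = 45

Shoelace formula: Area = (1/2) |Σ_i (x_i · y_{i+1} − x_{i+1} · y_i)| (indices mod n). Compute each cross term:
  (3)(7) − (2)(4) = 13
  (2)(1) − (-3)(7) = 23
  (-3)(-6) − (-3)(1) = 21
  (-3)(-3) − (-1)(-6) = 3
  (-1)(-4) − (2)(-3) = 10
  (2)(4) − (3)(-4) = 20
Sum = 90, so (signed) Area = 90/2 = 45, |Area| = 45.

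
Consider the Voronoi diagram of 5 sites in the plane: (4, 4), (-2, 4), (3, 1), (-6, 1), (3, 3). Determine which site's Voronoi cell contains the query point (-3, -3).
Nearest site = (-6, 1)

The Voronoi cell of site s contains exactly those query points closer to s than to any other site. Compute squared distances from q = (-3, -3) to each site:
  (-6 − -3)² + (1 − -3)² = 25
  (-2 − -3)² + (4 − -3)² = 50
  (3 − -3)² + (1 − -3)² = 52
  (3 − -3)² + (3 − -3)² = 72
  (4 − -3)² + (4 − -3)² = 98
Minimum is attained by (-6, 1), so q lies in its Voronoi cell.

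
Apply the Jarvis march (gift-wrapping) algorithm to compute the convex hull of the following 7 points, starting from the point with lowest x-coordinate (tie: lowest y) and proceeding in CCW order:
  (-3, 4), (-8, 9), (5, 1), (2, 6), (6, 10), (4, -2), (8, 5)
Hull (CCW) = [(-8, 9), (-3, 4), (4, -2), (8, 5), (6, 10)]

Jarvis march: at each step, from the current hull vertex p, select the next vertex q as the point such that every other point lies strictly to the left of (or on) the directed line p → q. (Equivalently: for every other point r, the cross product (q − p) × (r − p) ≥ 0.)
Starting point (lowest x, tie lowest y): (-8, 9). Wrap until returning to start. Resulting hull: (-8, 9), (-3, 4), (4, -2), (8, 5), (6, 10).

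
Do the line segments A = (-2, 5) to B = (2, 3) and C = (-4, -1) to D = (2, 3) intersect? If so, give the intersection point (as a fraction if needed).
Yes; intersection at (2, 3) (t = 1 on AB, s = 1 on CD)

Parametrize AB as A + t(B − A) = (-2 + 4 t, 5 + -2 t) and CD as C + s(D − C) = (-4 + 6 s, -1 + 4 s). Solve the linear system for (t, s). Determinant = -28 ≠ 0, so a unique intersection of the containing lines exists. Solution: t = 1, s = 1 — both in [0, 1], so the segments cross. Intersection point: (2, 3).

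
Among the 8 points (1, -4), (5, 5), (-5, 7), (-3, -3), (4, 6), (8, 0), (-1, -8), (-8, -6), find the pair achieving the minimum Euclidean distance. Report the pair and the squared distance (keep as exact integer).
Pair = ((5, 5), (4, 6)); squared distance = 2

Compute all C(8, 2) = 28 pairwise squared distances (x_i − x_j)² + (y_i − y_j)². The minimum is 2, attained by the pair ((5, 5), (4, 6)).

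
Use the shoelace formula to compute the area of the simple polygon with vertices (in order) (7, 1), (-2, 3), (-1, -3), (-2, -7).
Area = 40

Shoelace formula: Area = (1/2) |Σ_i (x_i · y_{i+1} − x_{i+1} · y_i)| (indices mod n). Compute each cross term:
  (7)(3) − (-2)(1) = 23
  (-2)(-3) − (-1)(3) = 9
  (-1)(-7) − (-2)(-3) = 1
  (-2)(1) − (7)(-7) = 47
Sum = 80, so (signed) Area = 80/2 = 40, |Area| = 40.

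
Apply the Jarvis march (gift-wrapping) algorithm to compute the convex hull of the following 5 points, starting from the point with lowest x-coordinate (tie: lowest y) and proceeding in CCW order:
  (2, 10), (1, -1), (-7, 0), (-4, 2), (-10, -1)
Hull (CCW) = [(-10, -1), (1, -1), (2, 10)]

Jarvis march: at each step, from the current hull vertex p, select the next vertex q as the point such that every other point lies strictly to the left of (or on) the directed line p → q. (Equivalently: for every other point r, the cross product (q − p) × (r − p) ≥ 0.)
Starting point (lowest x, tie lowest y): (-10, -1). Wrap until returning to start. Resulting hull: (-10, -1), (1, -1), (2, 10).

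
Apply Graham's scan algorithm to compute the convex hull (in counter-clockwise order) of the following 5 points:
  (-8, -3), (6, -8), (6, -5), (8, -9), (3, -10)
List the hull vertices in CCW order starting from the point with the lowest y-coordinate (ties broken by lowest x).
Hull (CCW) = [(3, -10), (8, -9), (6, -5), (-8, -3)]

Graham scan procedure:
  1. Find the pivot p₀ = point with lowest y (tie → lowest x): (3, -10).
  2. Sort the remaining points by polar angle around p₀.
  3. Walk through sorted points, maintaining a stack; pop the top while the last three entries make a non-left turn (cross product ≤ 0).
  4. Final stack is the convex hull in CCW order: (3, -10), (8, -9), (6, -5), (-8, -3).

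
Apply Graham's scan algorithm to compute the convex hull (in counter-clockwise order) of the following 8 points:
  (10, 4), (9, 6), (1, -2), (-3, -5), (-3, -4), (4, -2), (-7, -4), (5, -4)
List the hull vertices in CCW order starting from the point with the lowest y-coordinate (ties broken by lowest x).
Hull (CCW) = [(-3, -5), (5, -4), (10, 4), (9, 6), (-7, -4)]

Graham scan procedure:
  1. Find the pivot p₀ = point with lowest y (tie → lowest x): (-3, -5).
  2. Sort the remaining points by polar angle around p₀.
  3. Walk through sorted points, maintaining a stack; pop the top while the last three entries make a non-left turn (cross product ≤ 0).
  4. Final stack is the convex hull in CCW order: (-3, -5), (5, -4), (10, 4), (9, 6), (-7, -4).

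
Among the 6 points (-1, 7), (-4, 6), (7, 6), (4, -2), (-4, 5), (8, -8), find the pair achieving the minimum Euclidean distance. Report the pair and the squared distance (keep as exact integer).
Pair = ((-4, 6), (-4, 5)); squared distance = 1

Compute all C(6, 2) = 15 pairwise squared distances (x_i − x_j)² + (y_i − y_j)². The minimum is 1, attained by the pair ((-4, 6), (-4, 5)).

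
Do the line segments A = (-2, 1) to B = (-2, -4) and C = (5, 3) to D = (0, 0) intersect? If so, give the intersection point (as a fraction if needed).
No (intersection of containing lines falls outside at least one segment)

Parametrize and solve: t = 11/25, s = 7/5. At least one of these is outside [0, 1], so the segments do not intersect.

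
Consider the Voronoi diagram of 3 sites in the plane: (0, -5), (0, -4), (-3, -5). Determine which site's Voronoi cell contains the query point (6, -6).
Nearest site = (0, -5)

The Voronoi cell of site s contains exactly those query points closer to s than to any other site. Compute squared distances from q = (6, -6) to each site:
  (0 − 6)² + (-5 − -6)² = 37
  (0 − 6)² + (-4 − -6)² = 40
  (-3 − 6)² + (-5 − -6)² = 82
Minimum is attained by (0, -5), so q lies in its Voronoi cell.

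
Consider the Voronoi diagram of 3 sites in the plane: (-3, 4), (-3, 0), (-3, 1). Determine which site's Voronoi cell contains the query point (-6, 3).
Nearest site = (-3, 4)

The Voronoi cell of site s contains exactly those query points closer to s than to any other site. Compute squared distances from q = (-6, 3) to each site:
  (-3 − -6)² + (4 − 3)² = 10
  (-3 − -6)² + (1 − 3)² = 13
  (-3 − -6)² + (0 − 3)² = 18
Minimum is attained by (-3, 4), so q lies in its Voronoi cell.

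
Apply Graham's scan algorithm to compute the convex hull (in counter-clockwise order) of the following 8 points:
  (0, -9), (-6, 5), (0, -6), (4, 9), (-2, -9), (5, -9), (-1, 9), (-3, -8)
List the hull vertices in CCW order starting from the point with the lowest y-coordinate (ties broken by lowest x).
Hull (CCW) = [(-2, -9), (5, -9), (4, 9), (-1, 9), (-6, 5), (-3, -8)]

Graham scan procedure:
  1. Find the pivot p₀ = point with lowest y (tie → lowest x): (-2, -9).
  2. Sort the remaining points by polar angle around p₀.
  3. Walk through sorted points, maintaining a stack; pop the top while the last three entries make a non-left turn (cross product ≤ 0).
  4. Final stack is the convex hull in CCW order: (-2, -9), (5, -9), (4, 9), (-1, 9), (-6, 5), (-3, -8).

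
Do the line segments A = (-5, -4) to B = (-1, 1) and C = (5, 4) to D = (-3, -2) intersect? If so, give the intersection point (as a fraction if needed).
No (intersection of containing lines falls outside at least one segment)

Parametrize and solve: t = 1/4, s = 9/8. At least one of these is outside [0, 1], so the segments do not intersect.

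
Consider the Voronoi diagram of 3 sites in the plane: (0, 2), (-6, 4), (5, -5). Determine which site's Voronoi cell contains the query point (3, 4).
Nearest site = (0, 2)

The Voronoi cell of site s contains exactly those query points closer to s than to any other site. Compute squared distances from q = (3, 4) to each site:
  (0 − 3)² + (2 − 4)² = 13
  (-6 − 3)² + (4 − 4)² = 81
  (5 − 3)² + (-5 − 4)² = 85
Minimum is attained by (0, 2), so q lies in its Voronoi cell.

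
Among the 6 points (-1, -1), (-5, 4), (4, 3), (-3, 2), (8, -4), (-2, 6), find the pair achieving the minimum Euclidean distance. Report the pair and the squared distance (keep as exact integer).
Pair = ((-5, 4), (-3, 2)); squared distance = 8

Compute all C(6, 2) = 15 pairwise squared distances (x_i − x_j)² + (y_i − y_j)². The minimum is 8, attained by the pair ((-5, 4), (-3, 2)).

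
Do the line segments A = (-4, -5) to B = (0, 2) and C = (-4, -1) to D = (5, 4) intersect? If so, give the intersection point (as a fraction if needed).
Yes; intersection at (-28/43, 37/43) (t = 36/43 on AB, s = 16/43 on CD)

Parametrize AB as A + t(B − A) = (-4 + 4 t, -5 + 7 t) and CD as C + s(D − C) = (-4 + 9 s, -1 + 5 s). Solve the linear system for (t, s). Determinant = 43 ≠ 0, so a unique intersection of the containing lines exists. Solution: t = 36/43, s = 16/43 — both in [0, 1], so the segments cross. Intersection point: (-28/43, 37/43).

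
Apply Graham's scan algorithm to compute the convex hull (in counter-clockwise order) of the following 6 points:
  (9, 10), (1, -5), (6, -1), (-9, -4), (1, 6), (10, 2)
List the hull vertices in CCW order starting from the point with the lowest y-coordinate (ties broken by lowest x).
Hull (CCW) = [(1, -5), (10, 2), (9, 10), (1, 6), (-9, -4)]

Graham scan procedure:
  1. Find the pivot p₀ = point with lowest y (tie → lowest x): (1, -5).
  2. Sort the remaining points by polar angle around p₀.
  3. Walk through sorted points, maintaining a stack; pop the top while the last three entries make a non-left turn (cross product ≤ 0).
  4. Final stack is the convex hull in CCW order: (1, -5), (10, 2), (9, 10), (1, 6), (-9, -4).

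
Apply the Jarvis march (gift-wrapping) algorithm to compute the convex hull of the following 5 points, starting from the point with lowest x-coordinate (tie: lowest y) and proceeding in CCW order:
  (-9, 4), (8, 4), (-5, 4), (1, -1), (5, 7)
Hull (CCW) = [(-9, 4), (1, -1), (8, 4), (5, 7)]

Jarvis march: at each step, from the current hull vertex p, select the next vertex q as the point such that every other point lies strictly to the left of (or on) the directed line p → q. (Equivalently: for every other point r, the cross product (q − p) × (r − p) ≥ 0.)
Starting point (lowest x, tie lowest y): (-9, 4). Wrap until returning to start. Resulting hull: (-9, 4), (1, -1), (8, 4), (5, 7).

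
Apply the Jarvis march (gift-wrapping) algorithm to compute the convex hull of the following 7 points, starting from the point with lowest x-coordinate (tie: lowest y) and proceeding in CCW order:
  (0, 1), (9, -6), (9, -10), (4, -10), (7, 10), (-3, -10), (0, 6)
Hull (CCW) = [(-3, -10), (9, -10), (9, -6), (7, 10), (0, 6)]

Jarvis march: at each step, from the current hull vertex p, select the next vertex q as the point such that every other point lies strictly to the left of (or on) the directed line p → q. (Equivalently: for every other point r, the cross product (q − p) × (r − p) ≥ 0.)
Starting point (lowest x, tie lowest y): (-3, -10). Wrap until returning to start. Resulting hull: (-3, -10), (9, -10), (9, -6), (7, 10), (0, 6).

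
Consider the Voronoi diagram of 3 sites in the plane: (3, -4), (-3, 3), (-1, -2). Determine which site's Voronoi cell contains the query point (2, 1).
Nearest site = (-1, -2)

The Voronoi cell of site s contains exactly those query points closer to s than to any other site. Compute squared distances from q = (2, 1) to each site:
  (-1 − 2)² + (-2 − 1)² = 18
  (3 − 2)² + (-4 − 1)² = 26
  (-3 − 2)² + (3 − 1)² = 29
Minimum is attained by (-1, -2), so q lies in its Voronoi cell.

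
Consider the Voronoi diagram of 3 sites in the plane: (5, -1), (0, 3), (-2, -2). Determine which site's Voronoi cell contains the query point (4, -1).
Nearest site = (5, -1)

The Voronoi cell of site s contains exactly those query points closer to s than to any other site. Compute squared distances from q = (4, -1) to each site:
  (5 − 4)² + (-1 − -1)² = 1
  (0 − 4)² + (3 − -1)² = 32
  (-2 − 4)² + (-2 − -1)² = 37
Minimum is attained by (5, -1), so q lies in its Voronoi cell.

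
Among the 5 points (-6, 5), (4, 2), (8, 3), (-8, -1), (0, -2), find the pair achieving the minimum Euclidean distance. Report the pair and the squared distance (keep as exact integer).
Pair = ((4, 2), (8, 3)); squared distance = 17

Compute all C(5, 2) = 10 pairwise squared distances (x_i − x_j)² + (y_i − y_j)². The minimum is 17, attained by the pair ((4, 2), (8, 3)).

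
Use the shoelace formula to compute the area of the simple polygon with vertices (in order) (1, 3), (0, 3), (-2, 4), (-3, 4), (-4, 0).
Area = 17/2

Shoelace formula: Area = (1/2) |Σ_i (x_i · y_{i+1} − x_{i+1} · y_i)| (indices mod n). Compute each cross term:
  (1)(3) − (0)(3) = 3
  (0)(4) − (-2)(3) = 6
  (-2)(4) − (-3)(4) = 4
  (-3)(0) − (-4)(4) = 16
  (-4)(3) − (1)(0) = -12
Sum = 17, so (signed) Area = 17/2 = 17/2, |Area| = 17/2.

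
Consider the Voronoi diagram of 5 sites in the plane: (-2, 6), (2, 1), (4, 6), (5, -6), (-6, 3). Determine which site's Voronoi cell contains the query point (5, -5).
Nearest site = (5, -6)

The Voronoi cell of site s contains exactly those query points closer to s than to any other site. Compute squared distances from q = (5, -5) to each site:
  (5 − 5)² + (-6 − -5)² = 1
  (2 − 5)² + (1 − -5)² = 45
  (4 − 5)² + (6 − -5)² = 122
  (-2 − 5)² + (6 − -5)² = 170
  (-6 − 5)² + (3 − -5)² = 185
Minimum is attained by (5, -6), so q lies in its Voronoi cell.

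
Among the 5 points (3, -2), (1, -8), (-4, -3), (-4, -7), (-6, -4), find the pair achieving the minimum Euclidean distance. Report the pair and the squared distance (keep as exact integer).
Pair = ((-4, -3), (-6, -4)); squared distance = 5

Compute all C(5, 2) = 10 pairwise squared distances (x_i − x_j)² + (y_i − y_j)². The minimum is 5, attained by the pair ((-4, -3), (-6, -4)).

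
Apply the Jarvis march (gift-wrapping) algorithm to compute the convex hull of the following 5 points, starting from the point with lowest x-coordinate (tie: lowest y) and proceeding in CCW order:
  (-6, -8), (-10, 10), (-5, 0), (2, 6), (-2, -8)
Hull (CCW) = [(-10, 10), (-6, -8), (-2, -8), (2, 6)]

Jarvis march: at each step, from the current hull vertex p, select the next vertex q as the point such that every other point lies strictly to the left of (or on) the directed line p → q. (Equivalently: for every other point r, the cross product (q − p) × (r − p) ≥ 0.)
Starting point (lowest x, tie lowest y): (-10, 10). Wrap until returning to start. Resulting hull: (-10, 10), (-6, -8), (-2, -8), (2, 6).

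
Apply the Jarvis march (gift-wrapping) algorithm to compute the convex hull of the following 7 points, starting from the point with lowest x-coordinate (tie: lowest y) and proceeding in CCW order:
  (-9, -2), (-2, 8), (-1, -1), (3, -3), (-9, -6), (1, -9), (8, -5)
Hull (CCW) = [(-9, -6), (1, -9), (8, -5), (-2, 8), (-9, -2)]

Jarvis march: at each step, from the current hull vertex p, select the next vertex q as the point such that every other point lies strictly to the left of (or on) the directed line p → q. (Equivalently: for every other point r, the cross product (q − p) × (r − p) ≥ 0.)
Starting point (lowest x, tie lowest y): (-9, -6). Wrap until returning to start. Resulting hull: (-9, -6), (1, -9), (8, -5), (-2, 8), (-9, -2).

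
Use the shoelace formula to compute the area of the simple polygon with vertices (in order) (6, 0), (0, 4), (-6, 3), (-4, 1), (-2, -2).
Area = 38

Shoelace formula: Area = (1/2) |Σ_i (x_i · y_{i+1} − x_{i+1} · y_i)| (indices mod n). Compute each cross term:
  (6)(4) − (0)(0) = 24
  (0)(3) − (-6)(4) = 24
  (-6)(1) − (-4)(3) = 6
  (-4)(-2) − (-2)(1) = 10
  (-2)(0) − (6)(-2) = 12
Sum = 76, so (signed) Area = 76/2 = 38, |Area| = 38.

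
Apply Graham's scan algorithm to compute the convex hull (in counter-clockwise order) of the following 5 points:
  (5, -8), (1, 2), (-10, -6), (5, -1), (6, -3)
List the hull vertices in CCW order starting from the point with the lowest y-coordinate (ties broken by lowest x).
Hull (CCW) = [(5, -8), (6, -3), (5, -1), (1, 2), (-10, -6)]

Graham scan procedure:
  1. Find the pivot p₀ = point with lowest y (tie → lowest x): (5, -8).
  2. Sort the remaining points by polar angle around p₀.
  3. Walk through sorted points, maintaining a stack; pop the top while the last three entries make a non-left turn (cross product ≤ 0).
  4. Final stack is the convex hull in CCW order: (5, -8), (6, -3), (5, -1), (1, 2), (-10, -6).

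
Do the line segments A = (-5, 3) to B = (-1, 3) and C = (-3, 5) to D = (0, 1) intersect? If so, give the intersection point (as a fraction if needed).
Yes; intersection at (-3/2, 3) (t = 7/8 on AB, s = 1/2 on CD)

Parametrize AB as A + t(B − A) = (-5 + 4 t, 3 + 0 t) and CD as C + s(D − C) = (-3 + 3 s, 5 + -4 s). Solve the linear system for (t, s). Determinant = 16 ≠ 0, so a unique intersection of the containing lines exists. Solution: t = 7/8, s = 1/2 — both in [0, 1], so the segments cross. Intersection point: (-3/2, 3).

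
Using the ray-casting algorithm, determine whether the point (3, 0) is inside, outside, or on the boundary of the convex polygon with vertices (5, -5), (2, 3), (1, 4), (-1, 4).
The point (3, 0) lies strictly inside the polygon

Cast a horizontal ray to the right from the query point and count how many polygon edges it crosses (each edge strictly once or zero times, handled with the usual half-open convention). 
Parity of crossings → odd ⇒ inside.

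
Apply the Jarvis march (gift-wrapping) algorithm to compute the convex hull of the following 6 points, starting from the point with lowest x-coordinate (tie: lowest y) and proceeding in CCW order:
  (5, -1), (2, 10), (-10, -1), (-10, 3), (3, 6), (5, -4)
Hull (CCW) = [(-10, -1), (5, -4), (5, -1), (2, 10), (-10, 3)]

Jarvis march: at each step, from the current hull vertex p, select the next vertex q as the point such that every other point lies strictly to the left of (or on) the directed line p → q. (Equivalently: for every other point r, the cross product (q − p) × (r − p) ≥ 0.)
Starting point (lowest x, tie lowest y): (-10, -1). Wrap until returning to start. Resulting hull: (-10, -1), (5, -4), (5, -1), (2, 10), (-10, 3).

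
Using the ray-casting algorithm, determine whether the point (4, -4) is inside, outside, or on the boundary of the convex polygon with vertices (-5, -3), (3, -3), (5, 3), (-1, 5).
The point (4, -4) lies strictly outside the polygon

Cast a horizontal ray to the right from the query point and count how many polygon edges it crosses (each edge strictly once or zero times, handled with the usual half-open convention). 
Parity of crossings → even ⇒ outside.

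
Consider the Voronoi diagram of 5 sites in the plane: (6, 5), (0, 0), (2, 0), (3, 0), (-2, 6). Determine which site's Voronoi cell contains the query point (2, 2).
Nearest site = (2, 0)

The Voronoi cell of site s contains exactly those query points closer to s than to any other site. Compute squared distances from q = (2, 2) to each site:
  (2 − 2)² + (0 − 2)² = 4
  (3 − 2)² + (0 − 2)² = 5
  (0 − 2)² + (0 − 2)² = 8
  (6 − 2)² + (5 − 2)² = 25
  (-2 − 2)² + (6 − 2)² = 32
Minimum is attained by (2, 0), so q lies in its Voronoi cell.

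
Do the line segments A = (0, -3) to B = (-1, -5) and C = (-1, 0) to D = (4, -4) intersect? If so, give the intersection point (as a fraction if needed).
No (intersection of containing lines falls outside at least one segment)

Parametrize and solve: t = -11/14, s = 5/14. At least one of these is outside [0, 1], so the segments do not intersect.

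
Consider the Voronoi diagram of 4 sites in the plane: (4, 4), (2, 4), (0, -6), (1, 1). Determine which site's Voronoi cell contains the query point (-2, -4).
Nearest site = (0, -6)

The Voronoi cell of site s contains exactly those query points closer to s than to any other site. Compute squared distances from q = (-2, -4) to each site:
  (0 − -2)² + (-6 − -4)² = 8
  (1 − -2)² + (1 − -4)² = 34
  (2 − -2)² + (4 − -4)² = 80
  (4 − -2)² + (4 − -4)² = 100
Minimum is attained by (0, -6), so q lies in its Voronoi cell.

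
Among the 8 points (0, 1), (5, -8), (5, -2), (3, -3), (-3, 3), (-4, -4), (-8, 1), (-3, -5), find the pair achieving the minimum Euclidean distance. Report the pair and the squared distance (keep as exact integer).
Pair = ((-4, -4), (-3, -5)); squared distance = 2

Compute all C(8, 2) = 28 pairwise squared distances (x_i − x_j)² + (y_i − y_j)². The minimum is 2, attained by the pair ((-4, -4), (-3, -5)).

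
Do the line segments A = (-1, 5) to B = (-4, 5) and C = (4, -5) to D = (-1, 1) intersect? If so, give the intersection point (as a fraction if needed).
No (intersection of containing lines falls outside at least one segment)

Parametrize and solve: t = 10/9, s = 5/3. At least one of these is outside [0, 1], so the segments do not intersect.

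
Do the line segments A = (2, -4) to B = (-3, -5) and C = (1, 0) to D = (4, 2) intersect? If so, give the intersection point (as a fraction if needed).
No (intersection of containing lines falls outside at least one segment)

Parametrize and solve: t = 2, s = -3. At least one of these is outside [0, 1], so the segments do not intersect.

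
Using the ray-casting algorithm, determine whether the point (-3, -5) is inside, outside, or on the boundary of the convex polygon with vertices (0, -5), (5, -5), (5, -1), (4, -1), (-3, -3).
The point (-3, -5) lies strictly outside the polygon

Cast a horizontal ray to the right from the query point and count how many polygon edges it crosses (each edge strictly once or zero times, handled with the usual half-open convention). 
Parity of crossings → even ⇒ outside.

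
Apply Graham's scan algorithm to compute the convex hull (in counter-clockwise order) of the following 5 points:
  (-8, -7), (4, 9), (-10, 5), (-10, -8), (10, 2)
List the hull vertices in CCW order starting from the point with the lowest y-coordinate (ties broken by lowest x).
Hull (CCW) = [(-10, -8), (10, 2), (4, 9), (-10, 5)]

Graham scan procedure:
  1. Find the pivot p₀ = point with lowest y (tie → lowest x): (-10, -8).
  2. Sort the remaining points by polar angle around p₀.
  3. Walk through sorted points, maintaining a stack; pop the top while the last three entries make a non-left turn (cross product ≤ 0).
  4. Final stack is the convex hull in CCW order: (-10, -8), (10, 2), (4, 9), (-10, 5).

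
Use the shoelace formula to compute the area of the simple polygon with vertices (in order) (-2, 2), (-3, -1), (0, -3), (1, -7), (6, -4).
Area = 31

Shoelace formula: Area = (1/2) |Σ_i (x_i · y_{i+1} − x_{i+1} · y_i)| (indices mod n). Compute each cross term:
  (-2)(-1) − (-3)(2) = 8
  (-3)(-3) − (0)(-1) = 9
  (0)(-7) − (1)(-3) = 3
  (1)(-4) − (6)(-7) = 38
  (6)(2) − (-2)(-4) = 4
Sum = 62, so (signed) Area = 62/2 = 31, |Area| = 31.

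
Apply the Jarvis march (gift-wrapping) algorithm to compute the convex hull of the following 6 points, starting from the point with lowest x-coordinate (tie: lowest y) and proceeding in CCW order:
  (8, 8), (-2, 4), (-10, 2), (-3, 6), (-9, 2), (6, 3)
Hull (CCW) = [(-10, 2), (-9, 2), (6, 3), (8, 8), (-3, 6)]

Jarvis march: at each step, from the current hull vertex p, select the next vertex q as the point such that every other point lies strictly to the left of (or on) the directed line p → q. (Equivalently: for every other point r, the cross product (q − p) × (r − p) ≥ 0.)
Starting point (lowest x, tie lowest y): (-10, 2). Wrap until returning to start. Resulting hull: (-10, 2), (-9, 2), (6, 3), (8, 8), (-3, 6).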